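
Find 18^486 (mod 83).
Using Fermat: 18^{82} ≡ 1 (mod 83). 486 ≡ 76 (mod 82). So 18^{486} ≡ 18^{76} ≡ 77 (mod 83)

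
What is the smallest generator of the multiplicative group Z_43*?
p - 1 = 42 has prime divisors 2, 3, 7. h is a primitive root mod 43 iff h^(42/q) ≢ 1 (mod 43) for each such q.
h = 2: 2^21 ≡ 42, 2^14 ≡ 1, 2^6 ≡ 21 (mod 43); 2^14 ≡ 1, so not a primitive root.
h = 3: 3^21 ≡ 42, 3^14 ≡ 36, 3^6 ≡ 41 (mod 43); none is 1, so 3 has order 42 and is a primitive root.
The smallest primitive root mod 43 is g = 3.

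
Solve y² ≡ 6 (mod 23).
The square roots of 6 mod 23 are 12 and 11. Verify: 12² = 144 ≡ 6 (mod 23)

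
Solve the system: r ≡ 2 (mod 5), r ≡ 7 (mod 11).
M = 5 × 11 = 55. M₁ = 11, y₁ ≡ 1 (mod 5). M₂ = 5, y₂ ≡ 9 (mod 11). r = 2×11×1 + 7×5×9 ≡ 7 (mod 55)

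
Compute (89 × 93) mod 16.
5

(89 × 93) = 8277
8277 mod 16 = 5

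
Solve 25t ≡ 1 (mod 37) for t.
25^(-1) ≡ 3 (mod 37). Verification: 25 × 3 = 75 ≡ 1 (mod 37)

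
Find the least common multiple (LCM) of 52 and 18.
468

First find GCD(52, 18) using the Euclidean algorithm:
52 = 2 × 18 + 16
18 = 1 × 16 + 2
16 = 8 × 2 + 0
GCD(52, 18) = 2

LCM formula: LCM(a, b) = (a × b) / GCD(a, b)
LCM(52, 18) = (52 × 18) / 2
LCM(52, 18) = 936 / 2
LCM(52, 18) = 468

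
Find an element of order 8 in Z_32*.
5 has order 8 mod 32 since 5^{8} ≡ 1 (mod 32) and no smaller power works.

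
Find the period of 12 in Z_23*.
Powers of 12 mod 23: 12^1≡12, 12^2≡6, 12^3≡3, 12^4≡13, 12^5≡18, 12^6≡9, 12^7≡16, 12^8≡8, 12^9≡4, 12^10≡2, 12^11≡1. Order = 11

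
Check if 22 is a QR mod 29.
By Euler's criterion: 22^{14} ≡ 1 (mod 29). Since this equals 1, 22 is a QR.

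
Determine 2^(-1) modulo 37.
2^(-1) ≡ 19 (mod 37). Verification: 2 × 19 = 38 ≡ 1 (mod 37)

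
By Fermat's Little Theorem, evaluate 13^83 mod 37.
By Fermat: 13^{36} ≡ 1 (mod 37). 83 = 2×36 + 11. So 13^{83} ≡ 13^{11} ≡ 15 (mod 37)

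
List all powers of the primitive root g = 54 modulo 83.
g^1, g^2, ..., g^{82} mod 83: {54, 11, 13, 38, 60, 3, 79, 33, 39, 31, 14, 9, 71, 16, 34, 10, 42, 27, 47, 48, 19, 30, 43, 81, 58, 61, 57, 7, 46, 77, 8, 17, 5, 21, 55, 65, 24, 51, 15, 63, 82, 29, 72, 70, 45, 23, 80, 4, 50, 44, 52, 69, 74, 12, 67, 49, 73, 41, 56, 36, 35, 64, 53, 40, 2, 25, 22, 26, 76, 37, 6, 75, 66, 78, 62, 28, 18, 59, 32, 68, 20, 1}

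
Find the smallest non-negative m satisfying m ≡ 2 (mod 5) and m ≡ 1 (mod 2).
M = 5 × 2 = 10. M₁ = 2, y₁ ≡ 3 (mod 5). M₂ = 5, y₂ ≡ 1 (mod 2). m = 2×2×3 + 1×5×1 ≡ 7 (mod 10)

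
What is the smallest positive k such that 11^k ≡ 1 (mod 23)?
Powers of 11 mod 23: 11^1≡11, 11^2≡6, 11^3≡20, 11^4≡13, 11^5≡5, 11^6≡9, 11^7≡7, 11^8≡8, 11^9≡19, 11^10≡2, 11^11≡22, 11^12≡12, 11^13≡17, 11^14≡3, 11^15≡10, 11^16≡18, 11^17≡14, 11^18≡16, 11^19≡15, 11^20≡4, 11^21≡21, 11^22≡1. Order = 22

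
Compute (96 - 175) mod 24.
17

(96 - 175) = -79
-79 mod 24 = 17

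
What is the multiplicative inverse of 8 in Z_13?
8^(-1) ≡ 5 (mod 13). Verification: 8 × 5 = 40 ≡ 1 (mod 13)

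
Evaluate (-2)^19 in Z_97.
Using repeated squaring. (-2) ≡ 95 (mod 97). 19 = 16 + 2 + 1 (binary 10011). Repeated squaring mod 97: 95^1 ≡ 95; 95^2 ≡ 95² = 9025 ≡ 4; 95^4 ≡ 4² = 16 ≡ 16; 95^8 ≡ 16² = 256 ≡ 62; 95^16 ≡ 62² = 3844 ≡ 61. Multiply: (-2)^19 ≡ 95^16 × 95^2 × 95^1 ≡ 61 × 4 × 95 (mod 97): 61 × 4 = 244 ≡ 50; 50 × 95 = 4750 ≡ 94. So (-2)^19 ≡ 94 (mod 97).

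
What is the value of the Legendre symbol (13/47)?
(13/47) = 13^{23} mod 47 = -1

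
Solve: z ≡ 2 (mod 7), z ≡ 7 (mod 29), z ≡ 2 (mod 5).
M = 7 × 29 × 5 = 1015. M₁ = 145, y₁ ≡ 3 (mod 7). M₂ = 35, y₂ ≡ 5 (mod 29). M₃ = 203, y₃ ≡ 2 (mod 5). z = 2×145×3 + 7×35×5 + 2×203×2 ≡ 877 (mod 1015)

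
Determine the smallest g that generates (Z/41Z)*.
6

A primitive root g modulo p has order p-1 = 40
Prime divisors of 40: [2, 5]
g is a primitive root iff g^(40/q) ≢ 1 (mod 41) for each prime divisor q
Testing small values:
  g = 2: 2^20 ≡ 1, 2^8 ≡ 10 (mod 41) → 2^20 ≡ 1, not primitive root
  g = 3: 3^20 ≡ 40, 3^8 ≡ 1 (mod 41) → 3^8 ≡ 1, not primitive root
  g = 4: 4^20 ≡ 1, 4^8 ≡ 18 (mod 41) → 4^20 ≡ 1, not primitive root
  g = 5: 5^20 ≡ 1, 5^8 ≡ 18 (mod 41) → 5^20 ≡ 1, not primitive root
  g = 6: 6^20 ≡ 40, 6^8 ≡ 10 (mod 41) → none is 1, primitive root!
The smallest primitive root is 6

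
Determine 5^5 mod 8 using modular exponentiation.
5 = 4 + 1 (binary 101). Repeated squaring mod 8: 5^1 ≡ 5; 5^2 ≡ 5² = 25 ≡ 1; 5^4 ≡ 1² = 1 ≡ 1. Multiply: 5^5 = 5^4 × 5^1 ≡ 1 × 5 (mod 8): 1 × 5 = 5 ≡ 5. So 5^5 ≡ 5 (mod 8).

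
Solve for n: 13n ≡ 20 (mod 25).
15

Since gcd(13, 25) = 1 divides 20, a solution exists.
Multiply both sides by the inverse of 13 mod 25:
  13^(-1) mod 25 = 2
  x ≡ 2 × 20 ≡ 40 ≡ 15 (mod 25)
Verification: 13 × 15 = 195 = 7 × 25 + 20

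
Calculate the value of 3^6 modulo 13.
6 = 4 + 2 (binary 110). Repeated squaring mod 13: 3^1 ≡ 3; 3^2 ≡ 3² = 9 ≡ 9; 3^4 ≡ 9² = 81 ≡ 3. Multiply: 3^6 = 3^4 × 3^2 ≡ 3 × 9 (mod 13): 3 × 9 = 27 ≡ 1. So 3^6 ≡ 1 (mod 13).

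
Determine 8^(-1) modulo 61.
8^(-1) ≡ 23 (mod 61). Verification: 8 × 23 = 184 ≡ 1 (mod 61)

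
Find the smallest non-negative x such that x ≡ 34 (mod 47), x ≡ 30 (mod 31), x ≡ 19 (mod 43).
44825

Using the Chinese Remainder Theorem:
M = product of moduli = 62651
For equation 1: M_1 = 1333, 1333 ≡ 17 (mod 47), inverse of 1333 mod 47 is 36 (check: 17 × 36 = 612 ≡ 1 (mod 47))
For equation 2: M_2 = 2021, 2021 ≡ 6 (mod 31), inverse of 2021 mod 31 is 26 (check: 6 × 26 = 156 ≡ 1 (mod 31))
For equation 3: M_3 = 1457, 1457 ≡ 38 (mod 43), inverse of 1457 mod 43 is 17 (check: 38 × 17 = 646 ≡ 1 (mod 43))
Combine: x ≡ Σ r_i×M_i×(M_i⁻¹ mod m_i) = 34×1333×36 + 30×2021×26 + 19×1457×17 = 1631592 + 1576380 + 470611 = 3678583
3678583 mod 62651 = 44825
x ≡ 44825 (mod 62651)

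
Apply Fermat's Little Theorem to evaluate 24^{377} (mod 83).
39

By Fermat's Little Theorem, a^(p-1) ≡ 1 (mod p) for prime p and gcd(a, p) = 1
Here p = 83, so 24^82 ≡ 1 (mod 83)
We can reduce the exponent: 377 mod 82 = 49
So 24^377 ≡ 24^49 (mod 83)
Computing: 24^49 mod 83 = 39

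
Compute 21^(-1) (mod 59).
45

Using Extended Euclidean Algorithm:
gcd(21, 59) = 1
Bezout coefficients: 21 × -14 + 59 × 5 = 1
So 21 × -14 ≡ 1 (mod 59)
The inverse is -14 mod 59 = 45
Verification: 21 × 45 = 945 = 16 × 59 + 1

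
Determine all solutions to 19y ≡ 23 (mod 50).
17

Since gcd(19, 50) = 1 divides 23, a solution exists.
Multiply both sides by the inverse of 19 mod 50:
  19^(-1) mod 50 = 29
  x ≡ 29 × 23 ≡ 667 ≡ 17 (mod 50)
Verification: 19 × 17 = 323 = 6 × 50 + 23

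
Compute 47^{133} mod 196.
19

Using successive squaring:
Binary expansion of 133: 10000101
Powers of 47 mod 196 (each is the square of the previous):
  47^1 ≡ 47 (mod 196)
  47^2 ≡ 47² = 2209 ≡ 53 (mod 196)
  47^4 ≡ 53² = 2809 ≡ 65 (mod 196)
  47^8 ≡ 65² = 4225 ≡ 109 (mod 196)
  47^16 ≡ 109² = 11881 ≡ 121 (mod 196)
  47^32 ≡ 121² = 14641 ≡ 137 (mod 196)
  47^64 ≡ 137² = 18769 ≡ 149 (mod 196)
  47^128 ≡ 149² = 22201 ≡ 53 (mod 196)
133 = 128 + 4 + 1, so 47^133 = 47^128 × 47^4 × 47^1 ≡ 53 × 65 × 47 (mod 196)
Multiplying step by step:
  53 × 65 = 3445 ≡ 113 (mod 196)
  113 × 47 = 5311 ≡ 19 (mod 196)
Result: 47^133 ≡ 19 (mod 196)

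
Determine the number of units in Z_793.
720

Prime factorization: 793 = 13 × 61
Using the formula φ(n) = n × Π(1 - 1/p) for each prime factor p:
φ(793) = 793 × (1 - 1/13) × (1 - 1/61)
φ(793) = 720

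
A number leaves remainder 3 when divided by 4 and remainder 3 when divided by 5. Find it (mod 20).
M = 4 × 5 = 20. M₁ = 5, y₁ ≡ 1 (mod 4). M₂ = 4, y₂ ≡ 4 (mod 5). z = 3×5×1 + 3×4×4 ≡ 3 (mod 20)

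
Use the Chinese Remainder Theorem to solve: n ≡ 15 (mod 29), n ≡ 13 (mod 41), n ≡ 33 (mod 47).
20431

Using the Chinese Remainder Theorem:
M = product of moduli = 55883
For equation 1: M_1 = 1927, 1927 ≡ 13 (mod 29), inverse of 1927 mod 29 is 9 (check: 13 × 9 = 117 ≡ 1 (mod 29))
For equation 2: M_2 = 1363, 1363 ≡ 10 (mod 41), inverse of 1363 mod 41 is 37 (check: 10 × 37 = 370 ≡ 1 (mod 41))
For equation 3: M_3 = 1189, 1189 ≡ 14 (mod 47), inverse of 1189 mod 47 is 37 (check: 14 × 37 = 518 ≡ 1 (mod 47))
Combine: n ≡ Σ r_i×M_i×(M_i⁻¹ mod m_i) = 15×1927×9 + 13×1363×37 + 33×1189×37 = 260145 + 655603 + 1451769 = 2367517
2367517 mod 55883 = 20431
n ≡ 20431 (mod 55883)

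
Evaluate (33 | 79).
(33/79) = 33^{39} mod 79 = -1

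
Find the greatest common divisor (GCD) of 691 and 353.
1

Using the Euclidean algorithm:
691 = 1 × 353 + 338
353 = 1 × 338 + 15
338 = 22 × 15 + 8
15 = 1 × 8 + 7
8 = 1 × 7 + 1
7 = 7 × 1 + 0

GCD(691, 353) = 1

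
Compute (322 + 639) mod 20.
1

(322 + 639) = 961
961 mod 20 = 1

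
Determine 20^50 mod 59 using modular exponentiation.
Using repeated squaring. 50 = 32 + 16 + 2 (binary 110010). Repeated squaring mod 59: 20^1 ≡ 20; 20^2 ≡ 20² = 400 ≡ 46; 20^4 ≡ 46² = 2116 ≡ 51; 20^8 ≡ 51² = 2601 ≡ 5; 20^16 ≡ 5² = 25 ≡ 25; 20^32 ≡ 25² = 625 ≡ 35. Multiply: 20^50 = 20^32 × 20^16 × 20^2 ≡ 35 × 25 × 46 (mod 59): 35 × 25 = 875 ≡ 49; 49 × 46 = 2254 ≡ 12. So 20^50 ≡ 12 (mod 59).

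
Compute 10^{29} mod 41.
37

Using successive squaring:
Binary expansion of 29: 11101
Powers of 10 mod 41 (each is the square of the previous):
  10^1 ≡ 10 (mod 41)
  10^2 ≡ 10² = 100 ≡ 18 (mod 41)
  10^4 ≡ 18² = 324 ≡ 37 (mod 41)
  10^8 ≡ 37² = 1369 ≡ 16 (mod 41)
  10^16 ≡ 16² = 256 ≡ 10 (mod 41)
29 = 16 + 8 + 4 + 1, so 10^29 = 10^16 × 10^8 × 10^4 × 10^1 ≡ 10 × 16 × 37 × 10 (mod 41)
Multiplying step by step:
  10 × 16 = 160 ≡ 37 (mod 41)
  37 × 37 = 1369 ≡ 16 (mod 41)
  16 × 10 = 160 ≡ 37 (mod 41)
Result: 10^29 ≡ 37 (mod 41)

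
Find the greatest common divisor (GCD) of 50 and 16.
2

Using the Euclidean algorithm:
50 = 3 × 16 + 2
16 = 8 × 2 + 0

GCD(50, 16) = 2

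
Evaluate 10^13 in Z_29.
Using repeated squaring. 13 = 8 + 4 + 1 (binary 1101). Repeated squaring mod 29: 10^1 ≡ 10; 10^2 ≡ 10² = 100 ≡ 13; 10^4 ≡ 13² = 169 ≡ 24; 10^8 ≡ 24² = 576 ≡ 25. Multiply: 10^13 = 10^8 × 10^4 × 10^1 ≡ 25 × 24 × 10 (mod 29): 25 × 24 = 600 ≡ 20; 20 × 10 = 200 ≡ 26. So 10^13 ≡ 26 (mod 29).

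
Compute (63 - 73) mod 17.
7

(63 - 73) = -10
-10 mod 17 = 7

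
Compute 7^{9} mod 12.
7

Using successive squaring:
Binary expansion of 9: 1001
Powers of 7 mod 12 (each is the square of the previous):
  7^1 ≡ 7 (mod 12)
  7^2 ≡ 7² = 49 ≡ 1 (mod 12)
  7^4 ≡ 1² = 1 ≡ 1 (mod 12)
  7^8 ≡ 1² = 1 ≡ 1 (mod 12)
9 = 8 + 1, so 7^9 = 7^8 × 7^1 ≡ 1 × 7 (mod 12)
Multiplying step by step:
  1 × 7 = 7 ≡ 7 (mod 12)
Result: 7^9 ≡ 7 (mod 12)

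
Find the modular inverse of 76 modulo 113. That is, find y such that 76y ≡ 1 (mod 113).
58

Using Extended Euclidean Algorithm:
gcd(76, 113) = 1
Bezout coefficients: 76 × -55 + 113 × 37 = 1
So 76 × -55 ≡ 1 (mod 113)
The inverse is -55 mod 113 = 58
Verification: 76 × 58 = 4408 = 39 × 113 + 1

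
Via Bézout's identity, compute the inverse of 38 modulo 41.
Extended GCD: 38(-14) + 41(13) = 1. So 38^(-1) ≡ 27 ≡ 27 (mod 41). Verify: 38 × 27 = 1026 ≡ 1 (mod 41)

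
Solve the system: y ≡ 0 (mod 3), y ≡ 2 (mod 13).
M = 3 × 13 = 39. M₁ = 13, y₁ ≡ 1 (mod 3). M₂ = 3, y₂ ≡ 9 (mod 13). y = 0×13×1 + 2×3×9 ≡ 15 (mod 39)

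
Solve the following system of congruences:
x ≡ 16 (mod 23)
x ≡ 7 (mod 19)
292

Using the Chinese Remainder Theorem:
M = product of moduli = 437
For equation 1: M_1 = 19, 19 ≡ 19 (mod 23), inverse of 19 mod 23 is 17 (check: 19 × 17 = 323 ≡ 1 (mod 23))
For equation 2: M_2 = 23, 23 ≡ 4 (mod 19), inverse of 23 mod 19 is 5 (check: 4 × 5 = 20 ≡ 1 (mod 19))
Combine: x ≡ Σ r_i×M_i×(M_i⁻¹ mod m_i) = 16×19×17 + 7×23×5 = 5168 + 805 = 5973
5973 mod 437 = 292
x ≡ 292 (mod 437)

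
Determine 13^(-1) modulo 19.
13^(-1) ≡ 3 (mod 19). Verification: 13 × 3 = 39 ≡ 1 (mod 19)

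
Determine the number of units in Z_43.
42

Prime factorization: 43 = 43
Using the formula φ(n) = n × Π(1 - 1/p) for each prime factor p:
φ(43) = 43 × (1 - 1/43)
φ(43) = 42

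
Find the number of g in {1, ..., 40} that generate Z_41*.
Number of primitive roots mod 41 = φ(40) = 16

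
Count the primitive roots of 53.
24

The number of primitive roots modulo p is φ(p-1) = φ(52)
φ(52) = 24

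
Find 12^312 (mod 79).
Using Fermat: 12^{78} ≡ 1 (mod 79). 312 ≡ 0 (mod 78). So 12^{312} ≡ 12^{0} ≡ 1 (mod 79)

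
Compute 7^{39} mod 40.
23

Using successive squaring:
Binary expansion of 39: 100111
Powers of 7 mod 40 (each is the square of the previous):
  7^1 ≡ 7 (mod 40)
  7^2 ≡ 7² = 49 ≡ 9 (mod 40)
  7^4 ≡ 9² = 81 ≡ 1 (mod 40)
  7^8 ≡ 1² = 1 ≡ 1 (mod 40)
  7^16 ≡ 1² = 1 ≡ 1 (mod 40)
  7^32 ≡ 1² = 1 ≡ 1 (mod 40)
39 = 32 + 4 + 2 + 1, so 7^39 = 7^32 × 7^4 × 7^2 × 7^1 ≡ 1 × 1 × 9 × 7 (mod 40)
Multiplying step by step:
  1 × 1 = 1 ≡ 1 (mod 40)
  1 × 9 = 9 ≡ 9 (mod 40)
  9 × 7 = 63 ≡ 23 (mod 40)
Result: 7^39 ≡ 23 (mod 40)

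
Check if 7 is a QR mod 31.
By Euler's criterion: 7^{15} ≡ 1 (mod 31). Since this equals 1, 7 is a QR.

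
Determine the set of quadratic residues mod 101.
QRs mod 101: {1, 4, 5, 6, 9, 13, 14, 16, 17, 19, 20, 21, 22, 23, 24, 25, 30, 31, 33, 36, 37, 43, 45, 47, 49, 52, 54, 56, 58, 64, 65, 68, 70, 71, 76, 77, 78, 79, 80, 81, 82, 84, 85, 87, 88, 92, 95, 96, 97, 100}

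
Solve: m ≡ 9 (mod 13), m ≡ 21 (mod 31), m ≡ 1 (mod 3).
M = 13 × 31 × 3 = 1209. M₁ = 93, y₁ ≡ 7 (mod 13). M₂ = 39, y₂ ≡ 4 (mod 31). M₃ = 403, y₃ ≡ 1 (mod 3). m = 9×93×7 + 21×39×4 + 1×403×1 ≡ 1075 (mod 1209)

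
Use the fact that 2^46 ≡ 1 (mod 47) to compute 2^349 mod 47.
By Fermat: 2^{46} ≡ 1 (mod 47). 349 = 7×46 + 27. So 2^{349} ≡ 2^{27} ≡ 16 (mod 47)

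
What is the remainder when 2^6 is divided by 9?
6 = 4 + 2 (binary 110). Repeated squaring mod 9: 2^1 ≡ 2; 2^2 ≡ 2² = 4 ≡ 4; 2^4 ≡ 4² = 16 ≡ 7. Multiply: 2^6 = 2^4 × 2^2 ≡ 7 × 4 (mod 9): 7 × 4 = 28 ≡ 1. So 2^6 ≡ 1 (mod 9).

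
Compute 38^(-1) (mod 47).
38^(-1) ≡ 26 (mod 47). Verification: 38 × 26 = 988 ≡ 1 (mod 47)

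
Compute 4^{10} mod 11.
1

Using successive squaring:
Binary expansion of 10: 1010
Powers of 4 mod 11 (each is the square of the previous):
  4^1 ≡ 4 (mod 11)
  4^2 ≡ 4² = 16 ≡ 5 (mod 11)
  4^4 ≡ 5² = 25 ≡ 3 (mod 11)
  4^8 ≡ 3² = 9 ≡ 9 (mod 11)
10 = 8 + 2, so 4^10 = 4^8 × 4^2 ≡ 9 × 5 (mod 11)
Multiplying step by step:
  9 × 5 = 45 ≡ 1 (mod 11)
Result: 4^10 ≡ 1 (mod 11)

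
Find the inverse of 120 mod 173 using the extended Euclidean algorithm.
Extended GCD: 120(62) + 173(-43) = 1. So 120^(-1) ≡ 62 ≡ 62 (mod 173). Verify: 120 × 62 = 7440 ≡ 1 (mod 173)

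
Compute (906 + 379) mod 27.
16

(906 + 379) = 1285
1285 mod 27 = 16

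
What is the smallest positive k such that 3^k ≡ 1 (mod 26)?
Powers of 3 mod 26: 3^1≡3, 3^2≡9, 3^3≡1. Order = 3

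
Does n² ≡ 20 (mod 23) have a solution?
By Euler's criterion: 20^{11} ≡ 22 (mod 23). Since this equals -1 (≡ 22), 20 is not a QR.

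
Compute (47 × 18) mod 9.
0

(47 × 18) = 846
846 mod 9 = 0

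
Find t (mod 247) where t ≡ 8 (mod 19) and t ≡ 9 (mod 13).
M = 19 × 13 = 247. M₁ = 13, y₁ ≡ 3 (mod 19). M₂ = 19, y₂ ≡ 11 (mod 13). t = 8×13×3 + 9×19×11 ≡ 217 (mod 247)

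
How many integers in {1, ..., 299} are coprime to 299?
264

Prime factorization: 299 = 13 × 23
Using the formula φ(n) = n × Π(1 - 1/p) for each prime factor p:
φ(299) = 299 × (1 - 1/13) × (1 - 1/23)
φ(299) = 264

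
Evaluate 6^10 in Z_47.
10 = 8 + 2 (binary 1010). Repeated squaring mod 47: 6^1 ≡ 6; 6^2 ≡ 6² = 36 ≡ 36; 6^4 ≡ 36² = 1296 ≡ 27; 6^8 ≡ 27² = 729 ≡ 24. Multiply: 6^10 = 6^8 × 6^2 ≡ 24 × 36 (mod 47): 24 × 36 = 864 ≡ 18. So 6^10 ≡ 18 (mod 47).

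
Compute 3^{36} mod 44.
25

Using successive squaring:
Binary expansion of 36: 100100
Powers of 3 mod 44 (each is the square of the previous):
  3^1 ≡ 3 (mod 44)
  3^2 ≡ 3² = 9 ≡ 9 (mod 44)
  3^4 ≡ 9² = 81 ≡ 37 (mod 44)
  3^8 ≡ 37² = 1369 ≡ 5 (mod 44)
  3^16 ≡ 5² = 25 ≡ 25 (mod 44)
  3^32 ≡ 25² = 625 ≡ 9 (mod 44)
36 = 32 + 4, so 3^36 = 3^32 × 3^4 ≡ 9 × 37 (mod 44)
Multiplying step by step:
  9 × 37 = 333 ≡ 25 (mod 44)
Result: 3^36 ≡ 25 (mod 44)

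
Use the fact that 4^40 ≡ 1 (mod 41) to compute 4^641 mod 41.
By Fermat: 4^{40} ≡ 1 (mod 41). 641 ≡ 1 (mod 40). So 4^{641} ≡ 4^{1} ≡ 4 (mod 41)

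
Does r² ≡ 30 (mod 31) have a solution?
By Euler's criterion: 30^{15} ≡ 30 (mod 31). Since this equals -1 (≡ 30), 30 is not a QR.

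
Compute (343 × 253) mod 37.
14

(343 × 253) = 86779
86779 mod 37 = 14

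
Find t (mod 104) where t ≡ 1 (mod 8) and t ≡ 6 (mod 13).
M = 8 × 13 = 104. M₁ = 13, y₁ ≡ 5 (mod 8). M₂ = 8, y₂ ≡ 5 (mod 13). t = 1×13×5 + 6×8×5 ≡ 97 (mod 104)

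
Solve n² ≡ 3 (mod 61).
The square roots of 3 mod 61 are 8 and 53. Verify: 8² = 64 ≡ 3 (mod 61)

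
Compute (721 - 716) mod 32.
5

(721 - 716) = 5
5 mod 32 = 5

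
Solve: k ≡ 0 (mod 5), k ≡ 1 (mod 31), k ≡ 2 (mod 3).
M = 5 × 31 × 3 = 465. M₁ = 93, y₁ ≡ 2 (mod 5). M₂ = 15, y₂ ≡ 29 (mod 31). M₃ = 155, y₃ ≡ 2 (mod 3). k = 0×93×2 + 1×15×29 + 2×155×2 ≡ 125 (mod 465)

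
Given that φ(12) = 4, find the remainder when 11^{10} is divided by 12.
By Euler: 11^{4} ≡ 1 (mod 12) since gcd(11, 12) = 1. 10 = 2×4 + 2. So 11^{10} ≡ 11^{2} ≡ 1 (mod 12)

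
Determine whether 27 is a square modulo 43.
By Euler's criterion: 27^{21} ≡ 42 (mod 43). Since this equals -1 (≡ 42), 27 is not a QR.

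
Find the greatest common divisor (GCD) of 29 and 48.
1

Using the Euclidean algorithm:
29 = 0 × 48 + 29
48 = 1 × 29 + 19
29 = 1 × 19 + 10
19 = 1 × 10 + 9
10 = 1 × 9 + 1
9 = 9 × 1 + 0

GCD(29, 48) = 1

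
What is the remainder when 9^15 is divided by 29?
Using repeated squaring. 15 = 8 + 4 + 2 + 1 (binary 1111). Repeated squaring mod 29: 9^1 ≡ 9; 9^2 ≡ 9² = 81 ≡ 23; 9^4 ≡ 23² = 529 ≡ 7; 9^8 ≡ 7² = 49 ≡ 20. Multiply: 9^15 = 9^8 × 9^4 × 9^2 × 9^1 ≡ 20 × 7 × 23 × 9 (mod 29): 20 × 7 = 140 ≡ 24; 24 × 23 = 552 ≡ 1; 1 × 9 = 9 ≡ 9. So 9^15 ≡ 9 (mod 29).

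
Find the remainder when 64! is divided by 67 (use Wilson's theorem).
(66)! = (64)! × (65) × (66) ≡ -1 (mod 67). So (64)! ≡ -1 × [(66)(65)]^(-1) ≡ 33 (mod 67)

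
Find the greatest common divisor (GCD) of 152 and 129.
1

Using the Euclidean algorithm:
152 = 1 × 129 + 23
129 = 5 × 23 + 14
23 = 1 × 14 + 9
14 = 1 × 9 + 5
9 = 1 × 5 + 4
5 = 1 × 4 + 1
4 = 4 × 1 + 0

GCD(152, 129) = 1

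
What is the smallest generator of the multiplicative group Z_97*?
p - 1 = 96 has prime divisors 2, 3. h is a primitive root mod 97 iff h^(96/q) ≢ 1 (mod 97) for each such q.
h = 2: 2^48 ≡ 1, 2^32 ≡ 35 (mod 97); 2^48 ≡ 1, so not a primitive root.
h = 3: 3^48 ≡ 1, 3^32 ≡ 35 (mod 97); 3^48 ≡ 1, so not a primitive root.
h = 4: 4^48 ≡ 1, 4^32 ≡ 61 (mod 97); 4^48 ≡ 1, so not a primitive root.
h = 5: 5^48 ≡ 96, 5^32 ≡ 35 (mod 97); none is 1, so 5 has order 96 and is a primitive root.
The smallest primitive root mod 97 is g = 5.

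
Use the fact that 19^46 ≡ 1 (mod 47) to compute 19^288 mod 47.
By Fermat: 19^{46} ≡ 1 (mod 47). 288 ≡ 12 (mod 46). So 19^{288} ≡ 19^{12} ≡ 34 (mod 47)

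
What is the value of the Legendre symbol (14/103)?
(14/103) = 14^{51} mod 103 = 1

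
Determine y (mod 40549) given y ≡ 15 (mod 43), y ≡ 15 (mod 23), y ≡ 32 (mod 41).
27707

Using the Chinese Remainder Theorem:
M = product of moduli = 40549
For equation 1: M_1 = 943, 943 ≡ 40 (mod 43), inverse of 943 mod 43 is 14 (check: 40 × 14 = 560 ≡ 1 (mod 43))
For equation 2: M_2 = 1763, 1763 ≡ 15 (mod 23), inverse of 1763 mod 23 is 20 (check: 15 × 20 = 300 ≡ 1 (mod 23))
For equation 3: M_3 = 989, 989 ≡ 5 (mod 41), inverse of 989 mod 41 is 33 (check: 5 × 33 = 165 ≡ 1 (mod 41))
Combine: y ≡ Σ r_i×M_i×(M_i⁻¹ mod m_i) = 15×943×14 + 15×1763×20 + 32×989×33 = 198030 + 528900 + 1044384 = 1771314
1771314 mod 40549 = 27707
y ≡ 27707 (mod 40549)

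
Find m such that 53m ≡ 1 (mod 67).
53^(-1) ≡ 43 (mod 67). Verification: 53 × 43 = 2279 ≡ 1 (mod 67)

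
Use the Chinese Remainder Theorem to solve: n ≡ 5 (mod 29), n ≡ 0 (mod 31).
527

Using the Chinese Remainder Theorem:
M = product of moduli = 899
For equation 1: M_1 = 31, 31 ≡ 2 (mod 29), inverse of 31 mod 29 is 15 (check: 2 × 15 = 30 ≡ 1 (mod 29))
For equation 2: M_2 = 29, 29 ≡ 29 (mod 31), inverse of 29 mod 31 is 15 (check: 29 × 15 = 435 ≡ 1 (mod 31))
Combine: n ≡ Σ r_i×M_i×(M_i⁻¹ mod m_i) = 5×31×15 + 0×29×15 = 2325 + 0 = 2325
2325 mod 899 = 527
n ≡ 527 (mod 899)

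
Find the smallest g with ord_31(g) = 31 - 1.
p - 1 = 30 has prime divisors 2, 3, 5. h is a primitive root mod 31 iff h^(30/q) ≢ 1 (mod 31) for each such q.
h = 2: 2^15 ≡ 1, 2^10 ≡ 1, 2^6 ≡ 2 (mod 31); 2^15 ≡ 1, so not a primitive root.
h = 3: 3^15 ≡ 30, 3^10 ≡ 25, 3^6 ≡ 16 (mod 31); none is 1, so 3 has order 30 and is a primitive root.
The smallest primitive root mod 31 is g = 3.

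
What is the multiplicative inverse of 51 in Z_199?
51^(-1) ≡ 160 (mod 199). Verification: 51 × 160 = 8160 ≡ 1 (mod 199)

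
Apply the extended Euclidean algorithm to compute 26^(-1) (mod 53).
Extended GCD: 26(-2) + 53(1) = 1. So 26^(-1) ≡ 51 ≡ 51 (mod 53). Verify: 26 × 51 = 1326 ≡ 1 (mod 53)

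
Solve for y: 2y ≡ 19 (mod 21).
20

Since gcd(2, 21) = 1 divides 19, a solution exists.
Multiply both sides by the inverse of 2 mod 21:
  2^(-1) mod 21 = 11
  x ≡ 11 × 19 ≡ 209 ≡ 20 (mod 21)
Verification: 2 × 20 = 40 = 1 × 21 + 19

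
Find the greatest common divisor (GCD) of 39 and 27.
3

Using the Euclidean algorithm:
39 = 1 × 27 + 12
27 = 2 × 12 + 3
12 = 4 × 3 + 0

GCD(39, 27) = 3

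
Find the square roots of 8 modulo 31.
The square roots of 8 mod 31 are 16 and 15. Verify: 16² = 256 ≡ 8 (mod 31)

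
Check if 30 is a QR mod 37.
By Euler's criterion: 30^{18} ≡ 1 (mod 37). Since this equals 1, 30 is a QR.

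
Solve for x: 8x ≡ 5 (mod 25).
10

Since gcd(8, 25) = 1 divides 5, a solution exists.
Multiply both sides by the inverse of 8 mod 25:
  8^(-1) mod 25 = 22
  x ≡ 22 × 5 ≡ 110 ≡ 10 (mod 25)
Verification: 8 × 10 = 80 = 3 × 25 + 5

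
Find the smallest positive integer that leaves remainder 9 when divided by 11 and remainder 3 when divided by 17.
M = 11 × 17 = 187. M₁ = 17, y₁ ≡ 2 (mod 11). M₂ = 11, y₂ ≡ 14 (mod 17). y = 9×17×2 + 3×11×14 ≡ 20 (mod 187). The smallest positive such number is 20.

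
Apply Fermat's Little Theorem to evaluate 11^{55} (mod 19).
11

By Fermat's Little Theorem, a^(p-1) ≡ 1 (mod p) for prime p and gcd(a, p) = 1
Here p = 19, so 11^18 ≡ 1 (mod 19)
We can reduce the exponent: 55 mod 18 = 1
So 11^55 ≡ 11^1 (mod 19)
Computing: 11^1 mod 19 = 11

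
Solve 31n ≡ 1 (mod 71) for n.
55

Using Extended Euclidean Algorithm:
gcd(31, 71) = 1
Bezout coefficients: 31 × -16 + 71 × 7 = 1
So 31 × -16 ≡ 1 (mod 71)
The inverse is -16 mod 71 = 55
Verification: 31 × 55 = 1705 = 24 × 71 + 1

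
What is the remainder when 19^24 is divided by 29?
Using repeated squaring. 24 = 16 + 8 (binary 11000). Repeated squaring mod 29: 19^1 ≡ 19; 19^2 ≡ 19² = 361 ≡ 13; 19^4 ≡ 13² = 169 ≡ 24; 19^8 ≡ 24² = 576 ≡ 25; 19^16 ≡ 25² = 625 ≡ 16. Multiply: 19^24 = 19^16 × 19^8 ≡ 16 × 25 (mod 29): 16 × 25 = 400 ≡ 23. So 19^24 ≡ 23 (mod 29).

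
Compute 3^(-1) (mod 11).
3^(-1) ≡ 4 (mod 11). Verification: 3 × 4 = 12 ≡ 1 (mod 11)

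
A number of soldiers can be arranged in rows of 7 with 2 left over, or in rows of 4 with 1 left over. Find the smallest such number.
M = 7 × 4 = 28. M₁ = 4, y₁ ≡ 2 (mod 7). M₂ = 7, y₂ ≡ 3 (mod 4). z = 2×4×2 + 1×7×3 ≡ 9 (mod 28). The smallest positive such number is 9.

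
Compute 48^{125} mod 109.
35

Using successive squaring:
Binary expansion of 125: 1111101
Powers of 48 mod 109 (each is the square of the previous):
  48^1 ≡ 48 (mod 109)
  48^2 ≡ 48² = 2304 ≡ 15 (mod 109)
  48^4 ≡ 15² = 225 ≡ 7 (mod 109)
  48^8 ≡ 7² = 49 ≡ 49 (mod 109)
  48^16 ≡ 49² = 2401 ≡ 3 (mod 109)
  48^32 ≡ 3² = 9 ≡ 9 (mod 109)
  48^64 ≡ 9² = 81 ≡ 81 (mod 109)
125 = 64 + 32 + 16 + 8 + 4 + 1, so 48^125 = 48^64 × 48^32 × 48^16 × 48^8 × 48^4 × 48^1 ≡ 81 × 9 × 3 × 49 × 7 × 48 (mod 109)
Multiplying step by step:
  81 × 9 = 729 ≡ 75 (mod 109)
  75 × 3 = 225 ≡ 7 (mod 109)
  7 × 49 = 343 ≡ 16 (mod 109)
  16 × 7 = 112 ≡ 3 (mod 109)
  3 × 48 = 144 ≡ 35 (mod 109)
Result: 48^125 ≡ 35 (mod 109)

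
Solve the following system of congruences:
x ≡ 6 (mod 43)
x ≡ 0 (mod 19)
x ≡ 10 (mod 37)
29203

Using the Chinese Remainder Theorem:
M = product of moduli = 30229
For equation 1: M_1 = 703, 703 ≡ 15 (mod 43), inverse of 703 mod 43 is 23 (check: 15 × 23 = 345 ≡ 1 (mod 43))
For equation 2: M_2 = 1591, 1591 ≡ 14 (mod 19), inverse of 1591 mod 19 is 15 (check: 14 × 15 = 210 ≡ 1 (mod 19))
For equation 3: M_3 = 817, 817 ≡ 3 (mod 37), inverse of 817 mod 37 is 25 (check: 3 × 25 = 75 ≡ 1 (mod 37))
Combine: x ≡ Σ r_i×M_i×(M_i⁻¹ mod m_i) = 6×703×23 + 0×1591×15 + 10×817×25 = 97014 + 0 + 204250 = 301264
301264 mod 30229 = 29203
x ≡ 29203 (mod 30229)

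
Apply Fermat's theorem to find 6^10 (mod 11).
By Fermat's Little Theorem, 6^{10} ≡ 1 (mod 11) since 11 is prime and gcd(6, 11) = 1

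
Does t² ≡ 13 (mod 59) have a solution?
By Euler's criterion: 13^{29} ≡ 58 (mod 59). Since this equals -1 (≡ 58), 13 is not a QR.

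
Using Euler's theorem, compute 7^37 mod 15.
By Euler: 7^{8} ≡ 1 (mod 15) since gcd(7, 15) = 1. 37 = 4×8 + 5. So 7^{37} ≡ 7^{5} ≡ 7 (mod 15)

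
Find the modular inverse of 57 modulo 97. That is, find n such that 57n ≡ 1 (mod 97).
80

Using Extended Euclidean Algorithm:
gcd(57, 97) = 1
Bezout coefficients: 57 × -17 + 97 × 10 = 1
So 57 × -17 ≡ 1 (mod 97)
The inverse is -17 mod 97 = 80
Verification: 57 × 80 = 4560 = 47 × 97 + 1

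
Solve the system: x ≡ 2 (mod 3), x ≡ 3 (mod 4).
M = 3 × 4 = 12. M₁ = 4, y₁ ≡ 1 (mod 3). M₂ = 3, y₂ ≡ 3 (mod 4). x = 2×4×1 + 3×3×3 ≡ 11 (mod 12)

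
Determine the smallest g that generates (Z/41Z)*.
6

A primitive root g modulo p has order p-1 = 40
Prime divisors of 40: [2, 5]
g is a primitive root iff g^(40/q) ≢ 1 (mod 41) for each prime divisor q
Testing small values:
  g = 2: 2^20 ≡ 1, 2^8 ≡ 10 (mod 41) → 2^20 ≡ 1, not primitive root
  g = 3: 3^20 ≡ 40, 3^8 ≡ 1 (mod 41) → 3^8 ≡ 1, not primitive root
  g = 4: 4^20 ≡ 1, 4^8 ≡ 18 (mod 41) → 4^20 ≡ 1, not primitive root
  g = 5: 5^20 ≡ 1, 5^8 ≡ 18 (mod 41) → 5^20 ≡ 1, not primitive root
  g = 6: 6^20 ≡ 40, 6^8 ≡ 10 (mod 41) → none is 1, primitive root!
The smallest primitive root is 6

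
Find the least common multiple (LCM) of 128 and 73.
9344

First find GCD(128, 73) using the Euclidean algorithm:
128 = 1 × 73 + 55
73 = 1 × 55 + 18
55 = 3 × 18 + 1
18 = 18 × 1 + 0
GCD(128, 73) = 1

LCM formula: LCM(a, b) = (a × b) / GCD(a, b)
LCM(128, 73) = (128 × 73) / 1
LCM(128, 73) = 9344 / 1
LCM(128, 73) = 9344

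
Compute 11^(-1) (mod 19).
11^(-1) ≡ 7 (mod 19). Verification: 11 × 7 = 77 ≡ 1 (mod 19)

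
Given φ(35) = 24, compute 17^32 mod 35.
By Euler: 17^{24} ≡ 1 (mod 35) since gcd(17, 35) = 1. 32 = 1×24 + 8. So 17^{32} ≡ 17^{8} ≡ 16 (mod 35)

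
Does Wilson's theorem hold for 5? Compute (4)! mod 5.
(4)! mod 5 = 4. Since this equals -1 (mod 5), Wilson confirms 5 is prime.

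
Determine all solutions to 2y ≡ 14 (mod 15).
7

Since gcd(2, 15) = 1 divides 14, a solution exists.
Multiply both sides by the inverse of 2 mod 15:
  2^(-1) mod 15 = 8
  x ≡ 8 × 14 ≡ 112 ≡ 7 (mod 15)
Verification: 2 × 7 = 14 = 0 × 15 + 14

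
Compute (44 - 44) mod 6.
0

(44 - 44) = 0
0 mod 6 = 0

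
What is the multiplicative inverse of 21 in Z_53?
21^(-1) ≡ 48 (mod 53). Verification: 21 × 48 = 1008 ≡ 1 (mod 53)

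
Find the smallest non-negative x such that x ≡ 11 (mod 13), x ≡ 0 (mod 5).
50

Using the Chinese Remainder Theorem:
M = product of moduli = 65
For equation 1: M_1 = 5, 5 ≡ 5 (mod 13), inverse of 5 mod 13 is 8 (check: 5 × 8 = 40 ≡ 1 (mod 13))
For equation 2: M_2 = 13, 13 ≡ 3 (mod 5), inverse of 13 mod 5 is 2 (check: 3 × 2 = 6 ≡ 1 (mod 5))
Combine: x ≡ Σ r_i×M_i×(M_i⁻¹ mod m_i) = 11×5×8 + 0×13×2 = 440 + 0 = 440
440 mod 65 = 50
x ≡ 50 (mod 65)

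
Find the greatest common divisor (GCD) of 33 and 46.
1

Using the Euclidean algorithm:
33 = 0 × 46 + 33
46 = 1 × 33 + 13
33 = 2 × 13 + 7
13 = 1 × 7 + 6
7 = 1 × 6 + 1
6 = 6 × 1 + 0

GCD(33, 46) = 1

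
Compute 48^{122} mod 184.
48

Using successive squaring:
Binary expansion of 122: 1111010
Powers of 48 mod 184 (each is the square of the previous):
  48^1 ≡ 48 (mod 184)
  48^2 ≡ 48² = 2304 ≡ 96 (mod 184)
  48^4 ≡ 96² = 9216 ≡ 16 (mod 184)
  48^8 ≡ 16² = 256 ≡ 72 (mod 184)
  48^16 ≡ 72² = 5184 ≡ 32 (mod 184)
  48^32 ≡ 32² = 1024 ≡ 104 (mod 184)
  48^64 ≡ 104² = 10816 ≡ 144 (mod 184)
122 = 64 + 32 + 16 + 8 + 2, so 48^122 = 48^64 × 48^32 × 48^16 × 48^8 × 48^2 ≡ 144 × 104 × 32 × 72 × 96 (mod 184)
Multiplying step by step:
  144 × 104 = 14976 ≡ 72 (mod 184)
  72 × 32 = 2304 ≡ 96 (mod 184)
  96 × 72 = 6912 ≡ 104 (mod 184)
  104 × 96 = 9984 ≡ 48 (mod 184)
Result: 48^122 ≡ 48 (mod 184)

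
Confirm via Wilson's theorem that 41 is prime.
(40)! mod 41 = 40. Since this equals -1 (mod 41), Wilson confirms 41 is prime.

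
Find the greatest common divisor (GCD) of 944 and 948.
4

Using the Euclidean algorithm:
944 = 0 × 948 + 944
948 = 1 × 944 + 4
944 = 236 × 4 + 0

GCD(944, 948) = 4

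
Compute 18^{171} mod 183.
69

Using successive squaring:
Binary expansion of 171: 10101011
Powers of 18 mod 183 (each is the square of the previous):
  18^1 ≡ 18 (mod 183)
  18^2 ≡ 18² = 324 ≡ 141 (mod 183)
  18^4 ≡ 141² = 19881 ≡ 117 (mod 183)
  18^8 ≡ 117² = 13689 ≡ 147 (mod 183)
  18^16 ≡ 147² = 21609 ≡ 15 (mod 183)
  18^32 ≡ 15² = 225 ≡ 42 (mod 183)
  18^64 ≡ 42² = 1764 ≡ 117 (mod 183)
  18^128 ≡ 117² = 13689 ≡ 147 (mod 183)
171 = 128 + 32 + 8 + 2 + 1, so 18^171 = 18^128 × 18^32 × 18^8 × 18^2 × 18^1 ≡ 147 × 42 × 147 × 141 × 18 (mod 183)
Multiplying step by step:
  147 × 42 = 6174 ≡ 135 (mod 183)
  135 × 147 = 19845 ≡ 81 (mod 183)
  81 × 141 = 11421 ≡ 75 (mod 183)
  75 × 18 = 1350 ≡ 69 (mod 183)
Result: 18^171 ≡ 69 (mod 183)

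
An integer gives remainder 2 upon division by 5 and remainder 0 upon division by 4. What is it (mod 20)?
M = 5 × 4 = 20. M₁ = 4, y₁ ≡ 4 (mod 5). M₂ = 5, y₂ ≡ 1 (mod 4). m = 2×4×4 + 0×5×1 ≡ 12 (mod 20). The smallest positive such number is 12.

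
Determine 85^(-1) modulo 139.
85^(-1) ≡ 18 (mod 139). Verification: 85 × 18 = 1530 ≡ 1 (mod 139)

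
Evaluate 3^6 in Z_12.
6 = 4 + 2 (binary 110). Repeated squaring mod 12: 3^1 ≡ 3; 3^2 ≡ 3² = 9 ≡ 9; 3^4 ≡ 9² = 81 ≡ 9. Multiply: 3^6 = 3^4 × 3^2 ≡ 9 × 9 (mod 12): 9 × 9 = 81 ≡ 9. So 3^6 ≡ 9 (mod 12).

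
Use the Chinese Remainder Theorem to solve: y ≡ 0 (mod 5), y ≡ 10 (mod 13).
M = 5 × 13 = 65. M₁ = 13, y₁ ≡ 2 (mod 5). M₂ = 5, y₂ ≡ 8 (mod 13). y = 0×13×2 + 10×5×8 ≡ 10 (mod 65)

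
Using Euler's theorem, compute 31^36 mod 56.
By Euler: 31^{24} ≡ 1 (mod 56) since gcd(31, 56) = 1. 36 = 1×24 + 12. So 31^{36} ≡ 31^{12} ≡ 1 (mod 56)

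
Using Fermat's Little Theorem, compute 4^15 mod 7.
By Fermat: 4^{6} ≡ 1 (mod 7). 15 = 2×6 + 3. So 4^{15} ≡ 4^{3} ≡ 1 (mod 7)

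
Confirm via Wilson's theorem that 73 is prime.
(72)! mod 73 = 72. Since this equals -1 (mod 73), Wilson confirms 73 is prime.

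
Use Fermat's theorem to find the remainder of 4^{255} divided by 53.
25

By Fermat's Little Theorem, a^(p-1) ≡ 1 (mod p) for prime p and gcd(a, p) = 1
Here p = 53, so 4^52 ≡ 1 (mod 53)
We can reduce the exponent: 255 mod 52 = 47
So 4^255 ≡ 4^47 (mod 53)
Computing: 4^47 mod 53 = 25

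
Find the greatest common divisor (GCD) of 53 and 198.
1

Using the Euclidean algorithm:
53 = 0 × 198 + 53
198 = 3 × 53 + 39
53 = 1 × 39 + 14
39 = 2 × 14 + 11
14 = 1 × 11 + 3
11 = 3 × 3 + 2
3 = 1 × 2 + 1
2 = 2 × 1 + 0

GCD(53, 198) = 1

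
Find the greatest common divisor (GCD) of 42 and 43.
1

Using the Euclidean algorithm:
42 = 0 × 43 + 42
43 = 1 × 42 + 1
42 = 42 × 1 + 0

GCD(42, 43) = 1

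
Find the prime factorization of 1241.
17 × 73

Divide by primes starting from smallest:
1241 ÷ 17 = 73
73 ÷ 73 = 1

1241 = 17 × 73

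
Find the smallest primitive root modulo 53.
2

A primitive root g modulo p has order p-1 = 52
Prime divisors of 52: [2, 13]
g is a primitive root iff g^(52/q) ≢ 1 (mod 53) for each prime divisor q
Testing small values:
  g = 2: 2^26 ≡ 52, 2^4 ≡ 16 (mod 53) → none is 1, primitive root!
The smallest primitive root is 2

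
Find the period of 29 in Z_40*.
Powers of 29 mod 40: 29^1≡29, 29^2≡1. Order = 2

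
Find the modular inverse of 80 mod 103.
80^(-1) ≡ 94 (mod 103). Verification: 80 × 94 = 7520 ≡ 1 (mod 103)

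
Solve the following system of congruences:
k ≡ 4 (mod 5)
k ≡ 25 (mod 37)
99

Using the Chinese Remainder Theorem:
M = product of moduli = 185
For equation 1: M_1 = 37, 37 ≡ 2 (mod 5), inverse of 37 mod 5 is 3 (check: 2 × 3 = 6 ≡ 1 (mod 5))
For equation 2: M_2 = 5, 5 ≡ 5 (mod 37), inverse of 5 mod 37 is 15 (check: 5 × 15 = 75 ≡ 1 (mod 37))
Combine: k ≡ Σ r_i×M_i×(M_i⁻¹ mod m_i) = 4×37×3 + 25×5×15 = 444 + 1875 = 2319
2319 mod 185 = 99
k ≡ 99 (mod 185)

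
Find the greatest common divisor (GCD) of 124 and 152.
4

Using the Euclidean algorithm:
124 = 0 × 152 + 124
152 = 1 × 124 + 28
124 = 4 × 28 + 12
28 = 2 × 12 + 4
12 = 3 × 4 + 0

GCD(124, 152) = 4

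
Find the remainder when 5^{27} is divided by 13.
By Fermat: 5^{12} ≡ 1 (mod 13). 27 = 2×12 + 3. So 5^{27} ≡ 5^{3} ≡ 8 (mod 13)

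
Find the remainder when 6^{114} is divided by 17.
By Fermat: 6^{16} ≡ 1 (mod 17). 114 = 7×16 + 2. So 6^{114} ≡ 6^{2} ≡ 2 (mod 17)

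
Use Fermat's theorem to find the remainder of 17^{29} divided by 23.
20

By Fermat's Little Theorem, a^(p-1) ≡ 1 (mod p) for prime p and gcd(a, p) = 1
Here p = 23, so 17^22 ≡ 1 (mod 23)
We can reduce the exponent: 29 mod 22 = 7
So 17^29 ≡ 17^7 (mod 23)
Computing: 17^7 mod 23 = 20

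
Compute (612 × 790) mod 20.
0

(612 × 790) = 483480
483480 mod 20 = 0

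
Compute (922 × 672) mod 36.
24

(922 × 672) = 619584
619584 mod 36 = 24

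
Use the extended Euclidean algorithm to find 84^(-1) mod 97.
Extended GCD: 84(-15) + 97(13) = 1. So 84^(-1) ≡ 82 ≡ 82 (mod 97). Verify: 84 × 82 = 6888 ≡ 1 (mod 97)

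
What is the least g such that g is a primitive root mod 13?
p - 1 = 12 has prime divisors 2, 3. h is a primitive root mod 13 iff h^(12/q) ≢ 1 (mod 13) for each such q.
h = 2: 2^6 ≡ 12, 2^4 ≡ 3 (mod 13); none is 1, so 2 has order 12 and is a primitive root.
The smallest primitive root mod 13 is g = 2.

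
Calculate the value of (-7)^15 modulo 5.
Using Fermat: (-7)^{4} ≡ 1 (mod 5). 15 ≡ 3 (mod 4). So (-7)^{15} ≡ (-7)^{3} ≡ 2 (mod 5)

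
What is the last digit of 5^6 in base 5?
5 ≡ 0 (mod 5). 6 = 4 + 2 (binary 110). Repeated squaring mod 5: 0^1 ≡ 0; 0^2 ≡ 0² = 0 ≡ 0; 0^4 ≡ 0² = 0 ≡ 0. Multiply: 5^6 ≡ 0^4 × 0^2 ≡ 0 × 0 (mod 5): 0 × 0 = 0 ≡ 0. So 5^6 ≡ 0 (mod 5).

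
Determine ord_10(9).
Powers of 9 mod 10: 9^1≡9, 9^2≡1. Order = 2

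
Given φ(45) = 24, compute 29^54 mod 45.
By Euler: 29^{24} ≡ 1 (mod 45) since gcd(29, 45) = 1. 54 = 2×24 + 6. So 29^{54} ≡ 29^{6} ≡ 1 (mod 45)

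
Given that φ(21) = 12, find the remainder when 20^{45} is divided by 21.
By Euler: 20^{12} ≡ 1 (mod 21) since gcd(20, 21) = 1. 45 = 3×12 + 9. So 20^{45} ≡ 20^{9} ≡ 20 (mod 21)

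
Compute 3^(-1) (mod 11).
3^(-1) ≡ 4 (mod 11). Verification: 3 × 4 = 12 ≡ 1 (mod 11)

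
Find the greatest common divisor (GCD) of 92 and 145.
1

Using the Euclidean algorithm:
92 = 0 × 145 + 92
145 = 1 × 92 + 53
92 = 1 × 53 + 39
53 = 1 × 39 + 14
39 = 2 × 14 + 11
14 = 1 × 11 + 3
11 = 3 × 3 + 2
3 = 1 × 2 + 1
2 = 2 × 1 + 0

GCD(92, 145) = 1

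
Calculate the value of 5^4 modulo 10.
4 = 4 (binary 100). Repeated squaring mod 10: 5^1 ≡ 5; 5^2 ≡ 5² = 25 ≡ 5; 5^4 ≡ 5² = 25 ≡ 5. So 5^4 ≡ 5 (mod 10).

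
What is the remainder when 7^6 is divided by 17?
6 = 4 + 2 (binary 110). Repeated squaring mod 17: 7^1 ≡ 7; 7^2 ≡ 7² = 49 ≡ 15; 7^4 ≡ 15² = 225 ≡ 4. Multiply: 7^6 = 7^4 × 7^2 ≡ 4 × 15 (mod 17): 4 × 15 = 60 ≡ 9. So 7^6 ≡ 9 (mod 17).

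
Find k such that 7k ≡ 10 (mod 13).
7

Since gcd(7, 13) = 1 divides 10, a solution exists.
Multiply both sides by the inverse of 7 mod 13:
  7^(-1) mod 13 = 2
  x ≡ 2 × 10 ≡ 20 ≡ 7 (mod 13)
Verification: 7 × 7 = 49 = 3 × 13 + 10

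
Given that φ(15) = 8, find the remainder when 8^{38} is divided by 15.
By Euler: 8^{8} ≡ 1 (mod 15) since gcd(8, 15) = 1. 38 = 4×8 + 6. So 8^{38} ≡ 8^{6} ≡ 4 (mod 15)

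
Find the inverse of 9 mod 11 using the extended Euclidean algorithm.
Extended GCD: 9(5) + 11(-4) = 1. So 9^(-1) ≡ 5 ≡ 5 (mod 11). Verify: 9 × 5 = 45 ≡ 1 (mod 11)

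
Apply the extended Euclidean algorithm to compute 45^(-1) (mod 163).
Extended GCD: 45(29) + 163(-8) = 1. So 45^(-1) ≡ 29 ≡ 29 (mod 163). Verify: 45 × 29 = 1305 ≡ 1 (mod 163)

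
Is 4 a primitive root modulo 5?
No

To verify, check if 4^(4/q) ≢ 1 (mod 5) for each prime divisor q of 4
Divisors of 4 = 4: [1, 2, 4]
  4^(4/2) = 4^2 ≡ 1 (mod 5)
Conclusion: 4 is not a primitive root modulo 5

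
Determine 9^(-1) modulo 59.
9^(-1) ≡ 46 (mod 59). Verification: 9 × 46 = 414 ≡ 1 (mod 59)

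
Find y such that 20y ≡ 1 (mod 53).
20^(-1) ≡ 8 (mod 53). Verification: 20 × 8 = 160 ≡ 1 (mod 53)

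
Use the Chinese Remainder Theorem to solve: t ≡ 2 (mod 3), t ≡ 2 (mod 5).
M = 3 × 5 = 15. M₁ = 5, y₁ ≡ 2 (mod 3). M₂ = 3, y₂ ≡ 2 (mod 5). t = 2×5×2 + 2×3×2 ≡ 2 (mod 15)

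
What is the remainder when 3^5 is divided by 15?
5 = 4 + 1 (binary 101). Repeated squaring mod 15: 3^1 ≡ 3; 3^2 ≡ 3² = 9 ≡ 9; 3^4 ≡ 9² = 81 ≡ 6. Multiply: 3^5 = 3^4 × 3^1 ≡ 6 × 3 (mod 15): 6 × 3 = 18 ≡ 3. So 3^5 ≡ 3 (mod 15).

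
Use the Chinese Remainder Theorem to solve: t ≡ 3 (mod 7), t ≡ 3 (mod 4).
M = 7 × 4 = 28. M₁ = 4, y₁ ≡ 2 (mod 7). M₂ = 7, y₂ ≡ 3 (mod 4). t = 3×4×2 + 3×7×3 ≡ 3 (mod 28)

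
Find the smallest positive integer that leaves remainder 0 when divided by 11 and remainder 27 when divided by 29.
M = 11 × 29 = 319. M₁ = 29, y₁ ≡ 8 (mod 11). M₂ = 11, y₂ ≡ 8 (mod 29). n = 0×29×8 + 27×11×8 ≡ 143 (mod 319). The smallest positive such number is 143.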